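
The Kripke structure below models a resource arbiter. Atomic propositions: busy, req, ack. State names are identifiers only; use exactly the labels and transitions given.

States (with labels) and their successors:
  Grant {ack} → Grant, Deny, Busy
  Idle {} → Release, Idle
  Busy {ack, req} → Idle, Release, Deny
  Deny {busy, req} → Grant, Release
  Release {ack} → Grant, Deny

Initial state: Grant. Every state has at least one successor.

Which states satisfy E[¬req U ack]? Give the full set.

{Grant, Idle, Busy, Release}

States satisfying ¬req: {Grant, Idle, Release}.
States satisfying ack: {Grant, Busy, Release}.
States satisfying E[¬req U ack]: {Grant, Idle, Busy, Release}.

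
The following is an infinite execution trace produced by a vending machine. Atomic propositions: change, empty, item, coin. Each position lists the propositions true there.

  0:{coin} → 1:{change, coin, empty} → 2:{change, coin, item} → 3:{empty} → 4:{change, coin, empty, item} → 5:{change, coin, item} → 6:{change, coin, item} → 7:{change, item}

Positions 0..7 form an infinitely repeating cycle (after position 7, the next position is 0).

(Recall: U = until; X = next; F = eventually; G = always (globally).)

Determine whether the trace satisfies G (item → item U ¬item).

item → item U ¬item holds at every position 0..7, and those are all positions ever visited, so G (item → item U ¬item) holds.
Positions where item holds: 2, 4, 5, 6, 7.
Check item U ¬item at each: 2→ok, 4→ok, 5→ok, 6→ok, 7→ok.

Holds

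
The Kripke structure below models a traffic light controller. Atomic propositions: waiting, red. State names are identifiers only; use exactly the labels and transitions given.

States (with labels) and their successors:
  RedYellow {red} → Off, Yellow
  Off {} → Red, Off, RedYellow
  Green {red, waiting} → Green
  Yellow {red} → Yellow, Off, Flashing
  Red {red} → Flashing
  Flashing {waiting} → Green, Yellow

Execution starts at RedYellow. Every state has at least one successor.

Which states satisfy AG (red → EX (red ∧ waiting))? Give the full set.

States satisfying red → EX (red ∧ waiting): {Off, Green, Flashing}.
States satisfying AG (red → EX (red ∧ waiting)): {Green}.

{Green}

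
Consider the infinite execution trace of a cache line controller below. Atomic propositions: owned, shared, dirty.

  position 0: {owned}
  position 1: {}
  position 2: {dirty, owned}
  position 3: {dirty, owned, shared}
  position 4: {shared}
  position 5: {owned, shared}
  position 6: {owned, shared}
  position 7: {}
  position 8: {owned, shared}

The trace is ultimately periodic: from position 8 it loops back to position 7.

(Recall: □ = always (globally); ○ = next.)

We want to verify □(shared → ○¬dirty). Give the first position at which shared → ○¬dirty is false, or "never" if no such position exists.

never

shared → ○¬dirty holds at every position 0..8, and those are all the positions the trace ever visits, so the invariant □(shared → ○¬dirty) is never violated.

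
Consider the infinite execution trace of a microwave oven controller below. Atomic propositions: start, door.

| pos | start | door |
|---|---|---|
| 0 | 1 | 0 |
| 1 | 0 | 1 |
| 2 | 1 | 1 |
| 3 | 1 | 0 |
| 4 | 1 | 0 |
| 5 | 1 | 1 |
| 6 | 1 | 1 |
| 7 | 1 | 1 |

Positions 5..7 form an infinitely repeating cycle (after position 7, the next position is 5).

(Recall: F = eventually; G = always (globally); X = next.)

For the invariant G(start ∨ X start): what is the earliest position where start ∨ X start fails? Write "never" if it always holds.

never

start ∨ X start holds at every position 0..7, and those are all the positions the trace ever visits, so the invariant G(start ∨ X start) is never violated.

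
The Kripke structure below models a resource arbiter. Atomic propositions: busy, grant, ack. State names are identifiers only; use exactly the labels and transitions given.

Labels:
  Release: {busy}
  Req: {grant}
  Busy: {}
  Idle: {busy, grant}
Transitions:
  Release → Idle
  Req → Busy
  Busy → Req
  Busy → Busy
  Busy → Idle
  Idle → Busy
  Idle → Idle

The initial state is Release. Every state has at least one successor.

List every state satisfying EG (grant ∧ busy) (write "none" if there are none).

States satisfying grant ∧ busy: {Idle}.
States satisfying EG (grant ∧ busy): {Idle}.

{Idle}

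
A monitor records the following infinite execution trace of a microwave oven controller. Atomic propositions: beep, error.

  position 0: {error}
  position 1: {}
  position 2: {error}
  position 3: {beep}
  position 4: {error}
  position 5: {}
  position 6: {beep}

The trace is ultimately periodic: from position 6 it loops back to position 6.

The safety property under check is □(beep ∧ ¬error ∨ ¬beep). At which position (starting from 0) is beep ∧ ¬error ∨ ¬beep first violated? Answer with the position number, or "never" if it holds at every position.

never

beep ∧ ¬error ∨ ¬beep holds at every position 0..6, and those are all the positions the trace ever visits, so the invariant □(beep ∧ ¬error ∨ ¬beep) is never violated.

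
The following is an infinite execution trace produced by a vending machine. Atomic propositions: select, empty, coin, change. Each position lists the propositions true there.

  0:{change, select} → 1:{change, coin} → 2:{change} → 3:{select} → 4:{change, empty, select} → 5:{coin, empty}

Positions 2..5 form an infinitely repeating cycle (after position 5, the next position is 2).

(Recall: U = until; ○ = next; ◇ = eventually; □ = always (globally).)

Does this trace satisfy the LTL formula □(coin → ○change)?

coin → ○change holds at every position 0..5, and those are all positions ever visited, so □(coin → ○change) holds.
Positions where coin holds: 1, 5.
Check ○change at each: 1→ok, 5→ok.

Yes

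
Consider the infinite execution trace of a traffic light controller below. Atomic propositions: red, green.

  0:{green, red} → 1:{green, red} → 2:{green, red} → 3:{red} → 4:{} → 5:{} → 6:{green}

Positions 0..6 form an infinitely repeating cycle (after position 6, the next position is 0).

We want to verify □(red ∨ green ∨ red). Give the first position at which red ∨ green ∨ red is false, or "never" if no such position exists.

4

Check red ∨ green ∨ red at each position in order: 0 ✓, 1 ✓, 2 ✓, 3 ✓.
At position 4 the labels are {}, so red ∨ green ∨ red is false there. This is the first violation.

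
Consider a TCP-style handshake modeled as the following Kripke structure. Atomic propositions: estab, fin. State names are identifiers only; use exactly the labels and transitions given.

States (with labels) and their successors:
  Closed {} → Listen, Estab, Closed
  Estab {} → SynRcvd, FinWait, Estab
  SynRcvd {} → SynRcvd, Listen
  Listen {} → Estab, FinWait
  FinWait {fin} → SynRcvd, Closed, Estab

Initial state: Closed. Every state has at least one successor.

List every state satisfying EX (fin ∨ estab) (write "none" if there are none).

States satisfying fin ∨ estab: {FinWait}.
States satisfying EX (fin ∨ estab): {Estab, Listen}.

{Estab, Listen}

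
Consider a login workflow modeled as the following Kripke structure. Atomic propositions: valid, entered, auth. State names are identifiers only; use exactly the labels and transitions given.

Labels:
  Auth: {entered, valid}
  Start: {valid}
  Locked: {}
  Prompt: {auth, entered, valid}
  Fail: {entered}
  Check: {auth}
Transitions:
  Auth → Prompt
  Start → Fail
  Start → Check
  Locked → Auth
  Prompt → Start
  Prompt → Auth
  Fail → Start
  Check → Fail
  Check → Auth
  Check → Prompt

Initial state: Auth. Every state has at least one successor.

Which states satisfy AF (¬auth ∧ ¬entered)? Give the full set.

States satisfying ¬auth ∧ ¬entered: {Start, Locked}.
States satisfying AF (¬auth ∧ ¬entered): {Start, Locked, Fail}.

{Start, Locked, Fail}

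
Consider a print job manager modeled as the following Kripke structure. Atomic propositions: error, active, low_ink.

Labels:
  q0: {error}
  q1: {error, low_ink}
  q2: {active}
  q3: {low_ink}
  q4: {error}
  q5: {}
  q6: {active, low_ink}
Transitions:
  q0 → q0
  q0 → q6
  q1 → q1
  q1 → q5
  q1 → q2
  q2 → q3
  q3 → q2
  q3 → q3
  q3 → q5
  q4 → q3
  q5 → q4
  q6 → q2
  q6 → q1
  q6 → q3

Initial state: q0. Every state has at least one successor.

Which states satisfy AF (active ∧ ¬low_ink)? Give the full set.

States satisfying active ∧ ¬low_ink: {q2}.
States satisfying AF (active ∧ ¬low_ink): {q2}.

{q2}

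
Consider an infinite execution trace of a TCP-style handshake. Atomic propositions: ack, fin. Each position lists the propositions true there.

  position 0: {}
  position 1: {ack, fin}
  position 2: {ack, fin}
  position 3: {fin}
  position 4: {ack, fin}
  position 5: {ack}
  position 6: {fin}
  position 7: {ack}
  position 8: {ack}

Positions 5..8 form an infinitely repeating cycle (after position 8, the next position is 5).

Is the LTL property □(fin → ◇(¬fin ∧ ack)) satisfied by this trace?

Satisfied

fin → ◇(¬fin ∧ ack) holds at every position 0..8, and those are all positions ever visited, so □(fin → ◇(¬fin ∧ ack)) holds.
Positions where fin holds: 1, 2, 3, 4, 6.
Check ◇(¬fin ∧ ack) at each: 1→ok, 2→ok, 3→ok, 4→ok, 6→ok.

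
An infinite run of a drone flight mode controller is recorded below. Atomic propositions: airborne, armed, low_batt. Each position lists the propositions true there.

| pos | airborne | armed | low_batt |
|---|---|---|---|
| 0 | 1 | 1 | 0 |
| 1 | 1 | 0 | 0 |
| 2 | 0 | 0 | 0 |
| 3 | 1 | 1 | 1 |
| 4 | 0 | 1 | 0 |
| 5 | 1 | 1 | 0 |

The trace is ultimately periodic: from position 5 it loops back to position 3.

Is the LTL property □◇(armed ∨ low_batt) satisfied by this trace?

◇(armed ∨ low_batt) holds at every position 0..5, and those are all positions ever visited, so □◇(armed ∨ low_batt) holds.

Yes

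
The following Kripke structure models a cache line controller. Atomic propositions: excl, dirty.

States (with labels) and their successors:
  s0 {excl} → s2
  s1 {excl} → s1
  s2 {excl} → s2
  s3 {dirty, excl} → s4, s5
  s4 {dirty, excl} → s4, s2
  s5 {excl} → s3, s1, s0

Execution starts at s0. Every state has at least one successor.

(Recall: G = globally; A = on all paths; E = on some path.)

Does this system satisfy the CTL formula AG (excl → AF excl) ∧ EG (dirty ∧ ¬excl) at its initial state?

No

States satisfying excl → AF excl: {s0, s1, s2, s3, s4, s5}.
States satisfying AG (excl → AF excl): {s0, s1, s2, s3, s4, s5}.
States satisfying dirty ∧ ¬excl: ∅.
States satisfying EG (dirty ∧ ¬excl): ∅.
States satisfying AG (excl → AF excl) ∧ EG (dirty ∧ ¬excl): ∅.
s0 ∉ Sat(AG (excl → AF excl) ∧ EG (dirty ∧ ¬excl)).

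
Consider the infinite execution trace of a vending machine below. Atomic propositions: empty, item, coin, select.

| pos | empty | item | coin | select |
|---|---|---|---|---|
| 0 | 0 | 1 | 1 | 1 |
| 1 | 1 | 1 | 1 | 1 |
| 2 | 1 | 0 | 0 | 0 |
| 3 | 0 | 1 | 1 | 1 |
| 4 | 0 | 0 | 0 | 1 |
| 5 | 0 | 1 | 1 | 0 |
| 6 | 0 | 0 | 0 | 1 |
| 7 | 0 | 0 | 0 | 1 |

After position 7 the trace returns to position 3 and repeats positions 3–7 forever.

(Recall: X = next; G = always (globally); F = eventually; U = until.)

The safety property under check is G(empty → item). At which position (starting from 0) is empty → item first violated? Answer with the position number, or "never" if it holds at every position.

Check empty → item at each position in order: 0 ✓, 1 ✓.
At position 2 the labels are {empty}, so empty → item is false there. This is the first violation.

2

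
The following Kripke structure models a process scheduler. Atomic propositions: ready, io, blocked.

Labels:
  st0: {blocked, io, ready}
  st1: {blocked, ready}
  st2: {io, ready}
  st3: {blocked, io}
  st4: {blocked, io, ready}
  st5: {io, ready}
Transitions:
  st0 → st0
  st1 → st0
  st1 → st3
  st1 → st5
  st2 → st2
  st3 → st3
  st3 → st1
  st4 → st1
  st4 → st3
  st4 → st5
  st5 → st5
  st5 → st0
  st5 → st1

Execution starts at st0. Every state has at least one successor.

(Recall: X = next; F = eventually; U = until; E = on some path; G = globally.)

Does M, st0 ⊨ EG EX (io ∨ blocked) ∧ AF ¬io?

Violated

States satisfying EX (io ∨ blocked): {st0, st1, st2, st3, st4, st5}.
States satisfying EG EX (io ∨ blocked): {st0, st1, st2, st3, st4, st5}.
States satisfying ¬io: {st1}.
States satisfying AF ¬io: {st1}.
States satisfying EG EX (io ∨ blocked) ∧ AF ¬io: {st1}.
st0 ∉ Sat(EG EX (io ∨ blocked) ∧ AF ¬io).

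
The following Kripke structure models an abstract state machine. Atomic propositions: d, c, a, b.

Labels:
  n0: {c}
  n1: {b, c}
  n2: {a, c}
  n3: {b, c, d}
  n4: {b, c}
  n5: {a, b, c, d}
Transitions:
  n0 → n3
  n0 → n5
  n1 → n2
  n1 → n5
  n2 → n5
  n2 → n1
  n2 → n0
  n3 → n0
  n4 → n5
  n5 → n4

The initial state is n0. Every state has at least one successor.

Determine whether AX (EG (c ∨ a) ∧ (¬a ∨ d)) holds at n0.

States satisfying EG (c ∨ a) ∧ (¬a ∨ d): {n0, n1, n3, n4, n5}.
States satisfying AX (EG (c ∨ a) ∧ (¬a ∨ d)): {n0, n2, n3, n4, n5}.
n0 ∈ Sat(AX (EG (c ∨ a) ∧ (¬a ∨ d))).

Yes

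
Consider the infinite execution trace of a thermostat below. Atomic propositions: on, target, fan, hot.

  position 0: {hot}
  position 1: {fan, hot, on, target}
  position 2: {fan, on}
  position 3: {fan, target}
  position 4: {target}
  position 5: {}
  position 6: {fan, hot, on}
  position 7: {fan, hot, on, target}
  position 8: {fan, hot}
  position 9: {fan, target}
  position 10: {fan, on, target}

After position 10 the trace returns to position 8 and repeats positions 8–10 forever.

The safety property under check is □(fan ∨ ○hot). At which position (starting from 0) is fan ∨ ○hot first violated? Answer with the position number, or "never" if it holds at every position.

4

Check fan ∨ ○hot at each position in order: 0 ✓, 1 ✓, 2 ✓, 3 ✓.
At position 4 the labels are {target} and the next position 5 has {}, so fan ∨ ○hot is false there. This is the first violation.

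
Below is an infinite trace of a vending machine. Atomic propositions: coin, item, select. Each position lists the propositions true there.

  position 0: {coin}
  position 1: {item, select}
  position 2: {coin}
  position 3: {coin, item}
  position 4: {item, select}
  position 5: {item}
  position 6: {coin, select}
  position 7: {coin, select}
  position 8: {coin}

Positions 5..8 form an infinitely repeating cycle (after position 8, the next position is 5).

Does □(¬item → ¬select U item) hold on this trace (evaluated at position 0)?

Does not hold

¬item → ¬select U item must hold at every position from 0 onward. It fails at position 6, so □(¬item → ¬select U item) is false.
Positions where ¬item holds: 0, 2, 6, 7, 8.
Check ¬select U item at each: 0→ok, 2→ok, 6→fails, 7→fails, 8→ok.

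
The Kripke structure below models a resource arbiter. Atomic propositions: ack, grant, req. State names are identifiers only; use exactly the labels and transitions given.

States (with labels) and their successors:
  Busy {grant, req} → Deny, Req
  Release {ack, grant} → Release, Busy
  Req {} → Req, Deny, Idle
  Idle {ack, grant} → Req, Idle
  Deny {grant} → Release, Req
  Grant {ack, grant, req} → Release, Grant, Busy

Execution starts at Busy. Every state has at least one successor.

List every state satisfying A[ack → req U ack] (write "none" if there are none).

States satisfying ack → req: {Busy, Req, Deny, Grant}.
States satisfying ack: {Release, Idle, Grant}.
States satisfying A[ack → req U ack]: {Release, Idle, Grant}.

{Release, Idle, Grant}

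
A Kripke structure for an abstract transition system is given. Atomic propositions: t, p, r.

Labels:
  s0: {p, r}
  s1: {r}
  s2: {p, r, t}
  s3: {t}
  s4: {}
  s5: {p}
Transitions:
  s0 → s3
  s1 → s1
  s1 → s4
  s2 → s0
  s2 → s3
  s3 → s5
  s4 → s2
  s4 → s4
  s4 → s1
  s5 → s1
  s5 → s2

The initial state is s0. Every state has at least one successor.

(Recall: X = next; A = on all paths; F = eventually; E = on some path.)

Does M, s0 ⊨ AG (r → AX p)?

Does not hold

States satisfying r → AX p: {s3, s4, s5}.
States satisfying AG (r → AX p): ∅.
s0 is reachable from s0 and violates r → AX p, so AG fails at s0.
s0 ∉ Sat(AG (r → AX p)).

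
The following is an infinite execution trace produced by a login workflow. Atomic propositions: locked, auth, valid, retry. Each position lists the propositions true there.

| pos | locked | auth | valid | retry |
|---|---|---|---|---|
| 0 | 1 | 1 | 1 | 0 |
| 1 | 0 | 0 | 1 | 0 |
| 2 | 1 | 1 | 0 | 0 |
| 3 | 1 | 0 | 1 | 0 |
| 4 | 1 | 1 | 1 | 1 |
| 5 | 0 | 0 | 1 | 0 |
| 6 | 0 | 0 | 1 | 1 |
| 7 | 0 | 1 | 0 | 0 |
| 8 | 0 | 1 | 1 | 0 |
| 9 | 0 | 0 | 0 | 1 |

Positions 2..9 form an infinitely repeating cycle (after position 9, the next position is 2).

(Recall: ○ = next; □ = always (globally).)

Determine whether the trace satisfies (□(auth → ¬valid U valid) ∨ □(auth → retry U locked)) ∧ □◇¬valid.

◇¬valid holds at every position 0..9, and those are all positions ever visited, so □◇¬valid holds.
At position 0: □(auth → ¬valid U valid) ∨ □(auth → retry U locked) is true; □◇¬valid is true; so (□(auth → ¬valid U valid) ∨ □(auth → retry U locked)) ∧ □◇¬valid is true.

Holds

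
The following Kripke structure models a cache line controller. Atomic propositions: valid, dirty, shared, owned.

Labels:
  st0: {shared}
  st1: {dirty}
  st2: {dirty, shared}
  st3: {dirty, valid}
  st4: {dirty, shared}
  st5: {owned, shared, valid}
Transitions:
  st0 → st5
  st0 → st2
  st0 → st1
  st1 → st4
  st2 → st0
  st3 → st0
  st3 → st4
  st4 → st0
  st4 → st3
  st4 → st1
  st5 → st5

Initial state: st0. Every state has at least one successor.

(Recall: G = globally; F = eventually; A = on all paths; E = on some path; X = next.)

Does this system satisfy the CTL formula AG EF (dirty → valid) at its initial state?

Holds

States satisfying EF (dirty → valid): {st0, st1, st2, st3, st4, st5}.
States satisfying AG EF (dirty → valid): {st0, st1, st2, st3, st4, st5}.
Every state reachable from st0 satisfies EF (dirty → valid).
st0 ∈ Sat(AG EF (dirty → valid)).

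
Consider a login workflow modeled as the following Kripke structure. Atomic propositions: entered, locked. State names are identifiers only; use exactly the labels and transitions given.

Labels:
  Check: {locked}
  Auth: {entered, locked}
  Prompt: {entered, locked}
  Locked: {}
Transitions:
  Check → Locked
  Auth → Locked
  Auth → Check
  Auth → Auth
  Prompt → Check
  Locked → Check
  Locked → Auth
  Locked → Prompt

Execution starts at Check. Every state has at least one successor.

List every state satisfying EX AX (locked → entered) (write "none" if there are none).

States satisfying AX (locked → entered): {Check}.
States satisfying EX AX (locked → entered): {Auth, Prompt, Locked}.

{Auth, Prompt, Locked}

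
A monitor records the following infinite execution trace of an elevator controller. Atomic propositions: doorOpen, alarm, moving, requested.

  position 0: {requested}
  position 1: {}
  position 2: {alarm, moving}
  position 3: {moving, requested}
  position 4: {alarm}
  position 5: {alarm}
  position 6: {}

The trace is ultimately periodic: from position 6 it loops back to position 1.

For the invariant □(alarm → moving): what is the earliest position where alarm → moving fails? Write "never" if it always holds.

4

Check alarm → moving at each position in order: 0 ✓, 1 ✓, 2 ✓, 3 ✓.
At position 4 the labels are {alarm}, so alarm → moving is false there. This is the first violation.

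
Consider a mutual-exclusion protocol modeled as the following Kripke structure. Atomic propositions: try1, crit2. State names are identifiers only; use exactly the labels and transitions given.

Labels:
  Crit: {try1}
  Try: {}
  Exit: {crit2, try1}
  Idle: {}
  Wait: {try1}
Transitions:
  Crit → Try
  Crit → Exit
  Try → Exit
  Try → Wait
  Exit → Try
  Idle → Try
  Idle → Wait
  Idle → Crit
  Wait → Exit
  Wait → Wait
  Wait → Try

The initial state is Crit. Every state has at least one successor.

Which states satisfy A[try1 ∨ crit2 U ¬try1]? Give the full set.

{Crit, Try, Exit, Idle}

States satisfying try1 ∨ crit2: {Crit, Exit, Wait}.
States satisfying ¬try1: {Try, Idle}.
States satisfying A[try1 ∨ crit2 U ¬try1]: {Crit, Try, Exit, Idle}.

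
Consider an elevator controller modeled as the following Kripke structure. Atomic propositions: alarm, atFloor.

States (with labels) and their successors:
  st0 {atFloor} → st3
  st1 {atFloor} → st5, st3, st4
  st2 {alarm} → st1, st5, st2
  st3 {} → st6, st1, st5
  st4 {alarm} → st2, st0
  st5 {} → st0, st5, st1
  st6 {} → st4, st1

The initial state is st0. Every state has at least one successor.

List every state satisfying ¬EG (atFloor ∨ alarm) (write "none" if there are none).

States satisfying atFloor ∨ alarm: {st0, st1, st2, st4}.
States satisfying EG (atFloor ∨ alarm): {st1, st2, st4}.
States satisfying ¬EG (atFloor ∨ alarm): {st0, st3, st5, st6}.

{st0, st3, st5, st6}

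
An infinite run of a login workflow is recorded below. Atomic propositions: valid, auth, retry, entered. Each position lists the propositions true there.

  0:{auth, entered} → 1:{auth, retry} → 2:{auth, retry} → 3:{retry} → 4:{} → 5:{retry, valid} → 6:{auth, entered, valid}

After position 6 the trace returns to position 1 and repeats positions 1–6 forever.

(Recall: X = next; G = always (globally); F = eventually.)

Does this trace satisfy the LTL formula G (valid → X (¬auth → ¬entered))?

Holds

valid → X (¬auth → ¬entered) holds at every position 0..6, and those are all positions ever visited, so G (valid → X (¬auth → ¬entered)) holds.
Positions where valid holds: 5, 6.
Check X (¬auth → ¬entered) at each: 5→ok, 6→ok.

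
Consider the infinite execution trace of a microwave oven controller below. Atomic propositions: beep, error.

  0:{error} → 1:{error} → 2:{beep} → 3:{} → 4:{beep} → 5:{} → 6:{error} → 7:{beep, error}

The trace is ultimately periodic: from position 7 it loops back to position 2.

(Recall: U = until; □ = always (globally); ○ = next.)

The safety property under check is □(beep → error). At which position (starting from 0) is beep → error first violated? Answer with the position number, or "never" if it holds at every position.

2

Check beep → error at each position in order: 0 ✓, 1 ✓.
At position 2 the labels are {beep}, so beep → error is false there. This is the first violation.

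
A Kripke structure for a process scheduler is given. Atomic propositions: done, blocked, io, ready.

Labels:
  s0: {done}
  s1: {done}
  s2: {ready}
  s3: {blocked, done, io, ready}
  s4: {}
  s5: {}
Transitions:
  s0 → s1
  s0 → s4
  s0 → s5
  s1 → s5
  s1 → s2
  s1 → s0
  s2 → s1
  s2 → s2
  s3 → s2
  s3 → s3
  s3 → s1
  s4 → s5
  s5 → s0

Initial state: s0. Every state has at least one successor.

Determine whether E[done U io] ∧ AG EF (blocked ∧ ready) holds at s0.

No

States satisfying done: {s0, s1, s3}.
States satisfying io: {s3}.
States satisfying E[done U io]: {s3}.
States satisfying EF (blocked ∧ ready): {s3}.
States satisfying AG EF (blocked ∧ ready): ∅.
States satisfying E[done U io] ∧ AG EF (blocked ∧ ready): ∅.
s0 ∉ Sat(E[done U io] ∧ AG EF (blocked ∧ ready)).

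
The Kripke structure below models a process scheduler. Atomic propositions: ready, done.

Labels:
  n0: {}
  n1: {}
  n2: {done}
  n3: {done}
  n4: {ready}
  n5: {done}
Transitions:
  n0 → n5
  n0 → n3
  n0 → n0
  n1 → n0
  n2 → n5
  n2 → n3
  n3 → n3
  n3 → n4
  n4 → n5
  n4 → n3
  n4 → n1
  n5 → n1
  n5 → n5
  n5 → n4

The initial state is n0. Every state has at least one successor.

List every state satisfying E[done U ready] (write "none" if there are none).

States satisfying done: {n2, n3, n5}.
States satisfying ready: {n4}.
States satisfying E[done U ready]: {n2, n3, n4, n5}.

{n2, n3, n4, n5}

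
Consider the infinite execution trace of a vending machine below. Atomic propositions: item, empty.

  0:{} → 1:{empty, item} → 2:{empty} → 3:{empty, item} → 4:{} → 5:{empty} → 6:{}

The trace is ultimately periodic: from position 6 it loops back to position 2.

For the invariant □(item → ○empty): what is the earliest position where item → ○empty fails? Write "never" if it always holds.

3

Check item → ○empty at each position in order: 0 ✓, 1 ✓, 2 ✓.
At position 3 the labels are {empty, item} and the next position 4 has {}, so item → ○empty is false there. This is the first violation.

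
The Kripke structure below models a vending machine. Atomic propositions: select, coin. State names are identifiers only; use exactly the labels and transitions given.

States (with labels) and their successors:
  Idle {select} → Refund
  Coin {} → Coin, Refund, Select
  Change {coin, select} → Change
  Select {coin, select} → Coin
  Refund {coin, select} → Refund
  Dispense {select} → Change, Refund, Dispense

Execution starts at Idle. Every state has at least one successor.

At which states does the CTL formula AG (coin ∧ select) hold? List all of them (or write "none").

{Change, Refund}

States satisfying coin ∧ select: {Change, Select, Refund}.
States satisfying AG (coin ∧ select): {Change, Refund}.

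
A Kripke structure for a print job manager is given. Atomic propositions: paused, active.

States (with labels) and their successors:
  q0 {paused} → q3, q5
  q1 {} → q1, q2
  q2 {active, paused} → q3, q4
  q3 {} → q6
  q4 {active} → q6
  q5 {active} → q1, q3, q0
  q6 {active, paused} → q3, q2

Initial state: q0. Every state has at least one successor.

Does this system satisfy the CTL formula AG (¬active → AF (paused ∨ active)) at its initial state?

States satisfying ¬active → AF (paused ∨ active): {q0, q2, q3, q4, q5, q6}.
States satisfying AG (¬active → AF (paused ∨ active)): {q2, q3, q4, q6}.
q1 is reachable from q0 and violates ¬active → AF (paused ∨ active), so AG fails at q0.
q0 ∉ Sat(AG (¬active → AF (paused ∨ active))).

Violated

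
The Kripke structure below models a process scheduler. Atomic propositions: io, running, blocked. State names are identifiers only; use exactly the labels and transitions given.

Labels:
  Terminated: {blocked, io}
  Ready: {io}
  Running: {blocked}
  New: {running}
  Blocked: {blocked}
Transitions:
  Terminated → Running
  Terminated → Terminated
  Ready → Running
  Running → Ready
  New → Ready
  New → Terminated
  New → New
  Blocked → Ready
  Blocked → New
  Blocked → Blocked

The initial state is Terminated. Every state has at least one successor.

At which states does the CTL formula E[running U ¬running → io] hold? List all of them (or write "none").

{Terminated, Ready, New}

States satisfying running: {New}.
States satisfying ¬running → io: {Terminated, Ready, New}.
States satisfying E[running U ¬running → io]: {Terminated, Ready, New}.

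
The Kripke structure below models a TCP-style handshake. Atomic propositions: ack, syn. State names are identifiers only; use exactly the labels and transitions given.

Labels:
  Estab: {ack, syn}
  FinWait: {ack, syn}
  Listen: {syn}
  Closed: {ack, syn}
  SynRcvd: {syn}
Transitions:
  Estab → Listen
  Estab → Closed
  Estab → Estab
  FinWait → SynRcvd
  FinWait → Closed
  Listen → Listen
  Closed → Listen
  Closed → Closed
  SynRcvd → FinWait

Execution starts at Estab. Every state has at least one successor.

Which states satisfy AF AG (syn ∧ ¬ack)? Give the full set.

States satisfying AG (syn ∧ ¬ack): {Listen}.
States satisfying AF AG (syn ∧ ¬ack): {Listen}.

{Listen}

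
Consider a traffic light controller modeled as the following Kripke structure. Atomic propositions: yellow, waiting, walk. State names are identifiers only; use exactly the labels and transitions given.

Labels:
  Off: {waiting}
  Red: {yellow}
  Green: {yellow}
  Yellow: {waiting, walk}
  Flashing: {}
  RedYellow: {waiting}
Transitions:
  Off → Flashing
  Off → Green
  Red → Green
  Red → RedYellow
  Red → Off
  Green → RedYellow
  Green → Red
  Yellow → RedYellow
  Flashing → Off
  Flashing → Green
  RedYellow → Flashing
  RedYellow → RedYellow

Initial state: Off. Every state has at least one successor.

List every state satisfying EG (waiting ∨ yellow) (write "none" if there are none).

States satisfying waiting ∨ yellow: {Off, Red, Green, Yellow, RedYellow}.
States satisfying EG (waiting ∨ yellow): {Off, Red, Green, Yellow, RedYellow}.

{Off, Red, Green, Yellow, RedYellow}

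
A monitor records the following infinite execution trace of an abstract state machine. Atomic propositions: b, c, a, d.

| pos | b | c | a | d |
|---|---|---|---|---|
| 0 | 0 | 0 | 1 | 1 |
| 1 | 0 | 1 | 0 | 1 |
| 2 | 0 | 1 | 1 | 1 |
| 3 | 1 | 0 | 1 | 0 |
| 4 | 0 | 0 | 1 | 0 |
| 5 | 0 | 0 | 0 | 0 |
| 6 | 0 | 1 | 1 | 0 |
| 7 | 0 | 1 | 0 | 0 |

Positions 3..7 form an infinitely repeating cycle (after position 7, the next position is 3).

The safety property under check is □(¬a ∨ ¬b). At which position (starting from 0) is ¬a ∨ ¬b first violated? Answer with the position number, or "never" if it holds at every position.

Check ¬a ∨ ¬b at each position in order: 0 ✓, 1 ✓, 2 ✓.
At position 3 the labels are {a, b}, so ¬a ∨ ¬b is false there. This is the first violation.

3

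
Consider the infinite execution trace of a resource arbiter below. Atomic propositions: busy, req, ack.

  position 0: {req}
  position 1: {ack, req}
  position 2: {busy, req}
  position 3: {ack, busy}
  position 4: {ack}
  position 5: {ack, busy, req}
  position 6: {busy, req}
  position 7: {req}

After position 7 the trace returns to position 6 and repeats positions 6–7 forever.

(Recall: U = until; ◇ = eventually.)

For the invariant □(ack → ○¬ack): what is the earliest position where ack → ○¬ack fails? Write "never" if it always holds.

3

Check ack → ○¬ack at each position in order: 0 ✓, 1 ✓, 2 ✓.
At position 3 the labels are {ack, busy} and the next position 4 has {ack}, so ack → ○¬ack is false there. This is the first violation.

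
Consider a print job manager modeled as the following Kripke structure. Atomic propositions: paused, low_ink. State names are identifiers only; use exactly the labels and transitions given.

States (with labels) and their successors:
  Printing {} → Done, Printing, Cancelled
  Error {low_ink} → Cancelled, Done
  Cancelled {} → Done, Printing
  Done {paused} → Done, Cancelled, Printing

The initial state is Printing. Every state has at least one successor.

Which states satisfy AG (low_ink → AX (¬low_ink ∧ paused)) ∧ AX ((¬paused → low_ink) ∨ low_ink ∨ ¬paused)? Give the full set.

{Printing, Cancelled, Done}

States satisfying low_ink → AX (¬low_ink ∧ paused): {Printing, Cancelled, Done}.
States satisfying AG (low_ink → AX (¬low_ink ∧ paused)): {Printing, Cancelled, Done}.
States satisfying (¬paused → low_ink) ∨ low_ink ∨ ¬paused: {Printing, Error, Cancelled, Done}.
States satisfying AX ((¬paused → low_ink) ∨ low_ink ∨ ¬paused): {Printing, Error, Cancelled, Done}.
States satisfying AG (low_ink → AX (¬low_ink ∧ paused)) ∧ AX ((¬paused → low_ink) ∨ low_ink ∨ ¬paused): {Printing, Cancelled, Done}.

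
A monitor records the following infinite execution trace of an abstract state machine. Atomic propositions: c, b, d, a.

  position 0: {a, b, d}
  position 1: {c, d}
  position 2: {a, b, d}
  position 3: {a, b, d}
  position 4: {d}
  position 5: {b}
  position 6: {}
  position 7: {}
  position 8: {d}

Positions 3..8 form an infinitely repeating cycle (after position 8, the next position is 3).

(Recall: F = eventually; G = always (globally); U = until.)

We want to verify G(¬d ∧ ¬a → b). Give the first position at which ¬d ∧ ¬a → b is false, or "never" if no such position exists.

6

Check ¬d ∧ ¬a → b at each position in order: 0 ✓, 1 ✓, 2 ✓, 3 ✓, 4 ✓, 5 ✓.
At position 6 the labels are {}, so ¬d ∧ ¬a → b is false there. This is the first violation.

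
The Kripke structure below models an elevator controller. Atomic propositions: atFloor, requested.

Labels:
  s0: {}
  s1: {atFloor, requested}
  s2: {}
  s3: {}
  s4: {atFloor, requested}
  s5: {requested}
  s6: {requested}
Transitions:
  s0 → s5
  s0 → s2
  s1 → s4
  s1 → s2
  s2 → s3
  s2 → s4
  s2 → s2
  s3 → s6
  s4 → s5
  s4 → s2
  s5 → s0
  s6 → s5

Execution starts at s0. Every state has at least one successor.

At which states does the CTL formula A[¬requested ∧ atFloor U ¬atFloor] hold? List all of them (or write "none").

States satisfying ¬requested ∧ atFloor: ∅.
States satisfying ¬atFloor: {s0, s2, s3, s5, s6}.
States satisfying A[¬requested ∧ atFloor U ¬atFloor]: {s0, s2, s3, s5, s6}.

{s0, s2, s3, s5, s6}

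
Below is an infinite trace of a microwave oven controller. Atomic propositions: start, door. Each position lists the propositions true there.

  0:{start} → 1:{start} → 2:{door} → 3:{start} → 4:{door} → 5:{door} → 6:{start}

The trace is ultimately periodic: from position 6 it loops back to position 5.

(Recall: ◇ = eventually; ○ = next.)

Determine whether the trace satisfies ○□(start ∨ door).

The position after 0 is 1; □(start ∨ door) is true there.

Yes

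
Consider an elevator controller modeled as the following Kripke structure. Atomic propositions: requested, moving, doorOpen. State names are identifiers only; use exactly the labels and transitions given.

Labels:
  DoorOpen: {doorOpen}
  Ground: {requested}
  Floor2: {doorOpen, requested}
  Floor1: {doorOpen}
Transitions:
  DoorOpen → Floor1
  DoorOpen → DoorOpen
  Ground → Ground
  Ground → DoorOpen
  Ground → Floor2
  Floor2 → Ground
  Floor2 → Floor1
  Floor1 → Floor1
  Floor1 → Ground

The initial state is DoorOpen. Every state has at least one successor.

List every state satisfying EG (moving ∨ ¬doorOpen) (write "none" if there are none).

States satisfying moving ∨ ¬doorOpen: {Ground}.
States satisfying EG (moving ∨ ¬doorOpen): {Ground}.

{Ground}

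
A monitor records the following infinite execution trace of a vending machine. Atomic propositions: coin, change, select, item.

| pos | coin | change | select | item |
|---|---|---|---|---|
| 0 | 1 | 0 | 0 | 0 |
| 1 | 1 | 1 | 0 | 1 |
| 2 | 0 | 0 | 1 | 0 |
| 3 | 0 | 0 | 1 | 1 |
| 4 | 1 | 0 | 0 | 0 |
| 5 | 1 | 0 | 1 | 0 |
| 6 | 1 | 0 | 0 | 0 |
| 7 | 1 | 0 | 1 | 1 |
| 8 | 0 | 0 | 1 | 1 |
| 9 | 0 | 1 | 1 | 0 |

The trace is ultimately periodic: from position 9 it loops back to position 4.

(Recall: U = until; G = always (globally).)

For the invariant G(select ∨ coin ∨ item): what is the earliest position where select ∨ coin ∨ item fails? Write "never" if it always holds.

never

select ∨ coin ∨ item holds at every position 0..9, and those are all the positions the trace ever visits, so the invariant G(select ∨ coin ∨ item) is never violated.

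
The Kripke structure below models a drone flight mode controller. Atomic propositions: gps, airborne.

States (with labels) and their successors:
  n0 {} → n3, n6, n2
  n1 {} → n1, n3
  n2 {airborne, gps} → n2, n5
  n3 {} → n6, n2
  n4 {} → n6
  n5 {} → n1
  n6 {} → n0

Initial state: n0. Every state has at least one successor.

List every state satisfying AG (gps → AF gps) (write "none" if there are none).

States satisfying gps → AF gps: {n0, n1, n2, n3, n4, n5, n6}.
States satisfying AG (gps → AF gps): {n0, n1, n2, n3, n4, n5, n6}.

{n0, n1, n2, n3, n4, n5, n6}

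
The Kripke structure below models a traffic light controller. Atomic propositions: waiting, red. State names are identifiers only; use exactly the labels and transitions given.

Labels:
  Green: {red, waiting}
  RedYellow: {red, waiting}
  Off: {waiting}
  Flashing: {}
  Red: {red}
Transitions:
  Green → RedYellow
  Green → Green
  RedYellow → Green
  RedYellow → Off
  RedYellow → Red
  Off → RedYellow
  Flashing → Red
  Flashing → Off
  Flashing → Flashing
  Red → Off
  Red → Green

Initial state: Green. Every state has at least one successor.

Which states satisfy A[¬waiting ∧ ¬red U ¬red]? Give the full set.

States satisfying ¬waiting ∧ ¬red: {Flashing}.
States satisfying ¬red: {Off, Flashing}.
States satisfying A[¬waiting ∧ ¬red U ¬red]: {Off, Flashing}.

{Off, Flashing}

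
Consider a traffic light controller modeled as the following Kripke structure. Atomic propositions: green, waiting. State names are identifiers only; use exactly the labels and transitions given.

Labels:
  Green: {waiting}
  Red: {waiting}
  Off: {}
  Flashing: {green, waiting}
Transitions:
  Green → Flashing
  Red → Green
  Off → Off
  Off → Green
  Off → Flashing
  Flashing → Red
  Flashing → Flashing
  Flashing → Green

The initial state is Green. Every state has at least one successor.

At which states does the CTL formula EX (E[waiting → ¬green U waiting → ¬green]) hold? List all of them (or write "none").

States satisfying E[waiting → ¬green U waiting → ¬green]: {Green, Red, Off}.
States satisfying EX (E[waiting → ¬green U waiting → ¬green]): {Red, Off, Flashing}.

{Red, Off, Flashing}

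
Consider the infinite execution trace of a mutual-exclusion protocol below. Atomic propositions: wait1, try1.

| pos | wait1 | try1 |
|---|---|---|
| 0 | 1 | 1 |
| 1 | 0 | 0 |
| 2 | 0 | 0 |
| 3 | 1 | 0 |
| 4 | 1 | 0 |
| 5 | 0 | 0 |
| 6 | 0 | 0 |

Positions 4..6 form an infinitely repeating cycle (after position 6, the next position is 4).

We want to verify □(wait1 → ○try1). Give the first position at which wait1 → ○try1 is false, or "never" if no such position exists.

At position 0 the labels are {try1, wait1} and the next position 1 has {}, so wait1 → ○try1 is false there. This is the first violation.

0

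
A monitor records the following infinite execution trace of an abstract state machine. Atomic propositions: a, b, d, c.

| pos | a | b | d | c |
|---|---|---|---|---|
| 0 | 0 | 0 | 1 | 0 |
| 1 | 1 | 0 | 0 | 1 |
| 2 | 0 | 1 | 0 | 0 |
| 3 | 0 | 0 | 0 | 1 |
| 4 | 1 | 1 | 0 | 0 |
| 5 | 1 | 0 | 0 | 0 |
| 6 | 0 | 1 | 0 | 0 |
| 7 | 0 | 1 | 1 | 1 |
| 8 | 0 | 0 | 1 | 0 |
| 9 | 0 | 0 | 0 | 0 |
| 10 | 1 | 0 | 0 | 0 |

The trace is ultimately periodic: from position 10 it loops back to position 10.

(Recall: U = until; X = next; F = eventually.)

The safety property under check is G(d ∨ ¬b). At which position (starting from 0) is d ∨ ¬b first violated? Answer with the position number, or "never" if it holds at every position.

2

Check d ∨ ¬b at each position in order: 0 ✓, 1 ✓.
At position 2 the labels are {b}, so d ∨ ¬b is false there. This is the first violation.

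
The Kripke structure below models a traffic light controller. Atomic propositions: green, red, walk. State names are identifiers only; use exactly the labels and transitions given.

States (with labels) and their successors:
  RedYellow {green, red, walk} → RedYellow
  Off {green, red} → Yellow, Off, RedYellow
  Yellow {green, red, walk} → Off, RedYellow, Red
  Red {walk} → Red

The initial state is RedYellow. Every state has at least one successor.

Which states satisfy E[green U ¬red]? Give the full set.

{Off, Yellow, Red}

States satisfying green: {RedYellow, Off, Yellow}.
States satisfying ¬red: {Red}.
States satisfying E[green U ¬red]: {Off, Yellow, Red}.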